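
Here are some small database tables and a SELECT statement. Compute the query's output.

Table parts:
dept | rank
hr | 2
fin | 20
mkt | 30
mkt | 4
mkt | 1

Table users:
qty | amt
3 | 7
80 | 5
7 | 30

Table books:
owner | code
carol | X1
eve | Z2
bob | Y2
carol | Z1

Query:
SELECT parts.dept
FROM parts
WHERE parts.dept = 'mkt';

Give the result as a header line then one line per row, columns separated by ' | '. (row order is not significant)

After WHERE (3 rows):
parts.dept | parts.rank
mkt | 30
mkt | 4
mkt | 1
After SELECT (3 rows):
parts.dept
mkt
mkt
mkt

== RESULT ==
parts.dept
mkt
mkt
mkt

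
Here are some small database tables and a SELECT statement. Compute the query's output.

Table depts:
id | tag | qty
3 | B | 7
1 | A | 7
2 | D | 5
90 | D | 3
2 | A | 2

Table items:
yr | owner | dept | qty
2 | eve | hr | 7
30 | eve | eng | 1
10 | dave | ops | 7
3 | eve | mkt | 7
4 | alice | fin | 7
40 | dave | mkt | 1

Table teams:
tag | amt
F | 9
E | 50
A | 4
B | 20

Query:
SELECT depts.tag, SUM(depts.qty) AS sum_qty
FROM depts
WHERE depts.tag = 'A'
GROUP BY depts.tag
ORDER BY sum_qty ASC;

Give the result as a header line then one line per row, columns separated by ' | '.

After WHERE (2 rows):
depts.id | depts.tag | depts.qty
1 | A | 7
2 | A | 2
After GROUP BY (1 rows):
depts.tag | sum_qty
A | 9
After ORDER BY (1 rows):
depts.tag | sum_qty
A | 9

== RESULT ==
depts.tag | sum_qty
A | 9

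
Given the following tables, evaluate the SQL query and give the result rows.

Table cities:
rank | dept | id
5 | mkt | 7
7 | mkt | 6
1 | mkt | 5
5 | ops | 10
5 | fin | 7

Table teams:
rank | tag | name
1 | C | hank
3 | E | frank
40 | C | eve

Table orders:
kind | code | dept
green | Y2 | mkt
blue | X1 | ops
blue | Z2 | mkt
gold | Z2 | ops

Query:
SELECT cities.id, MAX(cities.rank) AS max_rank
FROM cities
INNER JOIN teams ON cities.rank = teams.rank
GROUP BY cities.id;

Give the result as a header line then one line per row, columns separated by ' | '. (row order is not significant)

== RESULT ==
cities.id | max_rank
5 | 1

Derivation:
After JOIN teams (1 rows):
cities.rank | cities.dept | cities.id | teams.rank | teams.tag | teams.name
1 | mkt | 5 | 1 | C | hank
After GROUP BY (1 rows):
cities.id | max_rank
5 | 1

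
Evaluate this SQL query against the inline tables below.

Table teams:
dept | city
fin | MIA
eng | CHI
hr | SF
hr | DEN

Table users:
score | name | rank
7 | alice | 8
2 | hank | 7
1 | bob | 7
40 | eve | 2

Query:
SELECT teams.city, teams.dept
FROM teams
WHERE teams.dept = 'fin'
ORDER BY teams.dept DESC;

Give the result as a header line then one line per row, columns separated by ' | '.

== RESULT ==
teams.city | teams.dept
MIA | fin

Derivation:
After WHERE (1 rows):
teams.dept | teams.city
fin | MIA
After SELECT (1 rows):
teams.city | teams.dept
MIA | fin
After ORDER BY (1 rows):
teams.city | teams.dept
MIA | fin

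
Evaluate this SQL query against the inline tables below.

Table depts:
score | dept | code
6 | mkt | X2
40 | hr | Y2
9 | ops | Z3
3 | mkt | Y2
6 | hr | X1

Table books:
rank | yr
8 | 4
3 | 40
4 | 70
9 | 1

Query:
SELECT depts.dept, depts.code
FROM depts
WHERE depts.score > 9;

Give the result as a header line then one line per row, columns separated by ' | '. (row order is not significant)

== RESULT ==
depts.dept | depts.code
hr | Y2

Derivation:
After WHERE (1 rows):
depts.score | depts.dept | depts.code
40 | hr | Y2
After SELECT (1 rows):
depts.dept | depts.code
hr | Y2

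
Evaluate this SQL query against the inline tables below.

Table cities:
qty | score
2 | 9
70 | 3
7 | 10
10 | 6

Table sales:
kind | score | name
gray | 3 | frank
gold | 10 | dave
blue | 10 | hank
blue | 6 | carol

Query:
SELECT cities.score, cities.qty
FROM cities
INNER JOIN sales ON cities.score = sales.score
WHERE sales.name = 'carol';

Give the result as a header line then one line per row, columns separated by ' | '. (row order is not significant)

== RESULT ==
cities.score | cities.qty
6 | 10

Derivation:
After JOIN sales (4 rows):
cities.qty | cities.score | sales.kind | sales.score | sales.name
70 | 3 | gray | 3 | frank
7 | 10 | gold | 10 | dave
7 | 10 | blue | 10 | hank
10 | 6 | blue | 6 | carol
After WHERE (1 rows):
cities.qty | cities.score | sales.kind | sales.score | sales.name
10 | 6 | blue | 6 | carol
After SELECT (1 rows):
cities.score | cities.qty
6 | 10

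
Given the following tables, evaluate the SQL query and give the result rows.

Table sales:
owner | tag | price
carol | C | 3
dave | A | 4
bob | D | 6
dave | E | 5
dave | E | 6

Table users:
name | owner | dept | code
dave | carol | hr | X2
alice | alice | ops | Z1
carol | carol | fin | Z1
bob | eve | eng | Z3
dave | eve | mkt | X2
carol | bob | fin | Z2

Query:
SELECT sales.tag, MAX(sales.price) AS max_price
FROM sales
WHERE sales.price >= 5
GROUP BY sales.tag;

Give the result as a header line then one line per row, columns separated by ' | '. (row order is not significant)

After WHERE (3 rows):
sales.owner | sales.tag | sales.price
bob | D | 6
dave | E | 5
dave | E | 6
After GROUP BY (2 rows):
sales.tag | max_price
D | 6
E | 6

== RESULT ==
sales.tag | max_price
D | 6
E | 6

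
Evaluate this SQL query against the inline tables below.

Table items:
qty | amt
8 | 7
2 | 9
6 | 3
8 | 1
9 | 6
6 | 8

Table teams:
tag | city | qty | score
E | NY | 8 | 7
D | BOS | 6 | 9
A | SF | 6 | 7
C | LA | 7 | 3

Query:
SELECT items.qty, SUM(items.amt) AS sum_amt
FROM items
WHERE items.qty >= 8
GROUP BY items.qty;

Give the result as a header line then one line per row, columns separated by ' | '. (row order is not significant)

After WHERE (3 rows):
items.qty | items.amt
8 | 7
8 | 1
9 | 6
After GROUP BY (2 rows):
items.qty | sum_amt
8 | 8
9 | 6

== RESULT ==
items.qty | sum_amt
8 | 8
9 | 6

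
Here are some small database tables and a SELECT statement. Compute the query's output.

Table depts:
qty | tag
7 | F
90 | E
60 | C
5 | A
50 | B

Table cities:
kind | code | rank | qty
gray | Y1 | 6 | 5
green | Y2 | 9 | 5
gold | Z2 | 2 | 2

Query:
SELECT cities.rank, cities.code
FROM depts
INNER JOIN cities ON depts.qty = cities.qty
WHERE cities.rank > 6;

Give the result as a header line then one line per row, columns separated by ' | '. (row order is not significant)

After JOIN cities (2 rows):
depts.qty | depts.tag | cities.kind | cities.code | cities.rank | cities.qty
5 | A | gray | Y1 | 6 | 5
5 | A | green | Y2 | 9 | 5
After WHERE (1 rows):
depts.qty | depts.tag | cities.kind | cities.code | cities.rank | cities.qty
5 | A | green | Y2 | 9 | 5
After SELECT (1 rows):
cities.rank | cities.code
9 | Y2

== RESULT ==
cities.rank | cities.code
9 | Y2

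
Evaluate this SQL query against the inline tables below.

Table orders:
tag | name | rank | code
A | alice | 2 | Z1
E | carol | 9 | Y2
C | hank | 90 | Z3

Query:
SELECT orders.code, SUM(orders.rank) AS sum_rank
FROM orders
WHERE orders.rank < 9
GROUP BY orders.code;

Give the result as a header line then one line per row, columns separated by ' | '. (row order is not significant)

After WHERE (1 rows):
orders.tag | orders.name | orders.rank | orders.code
A | alice | 2 | Z1
After GROUP BY (1 rows):
orders.code | sum_rank
Z1 | 2

== RESULT ==
orders.code | sum_rank
Z1 | 2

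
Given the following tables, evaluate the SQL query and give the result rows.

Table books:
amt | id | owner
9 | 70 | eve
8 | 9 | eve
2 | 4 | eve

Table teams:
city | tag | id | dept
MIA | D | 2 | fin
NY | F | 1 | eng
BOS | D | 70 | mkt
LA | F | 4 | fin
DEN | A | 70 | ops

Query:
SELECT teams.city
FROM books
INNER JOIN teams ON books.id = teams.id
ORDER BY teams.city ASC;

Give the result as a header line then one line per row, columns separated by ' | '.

After JOIN teams (3 rows):
books.amt | books.id | books.owner | teams.city | teams.tag | teams.id | teams.dept
9 | 70 | eve | BOS | D | 70 | mkt
9 | 70 | eve | DEN | A | 70 | ops
2 | 4 | eve | LA | F | 4 | fin
After SELECT (3 rows):
teams.city
BOS
DEN
LA
After ORDER BY (3 rows):
teams.city
BOS
DEN
LA

== RESULT ==
teams.city
BOS
DEN
LA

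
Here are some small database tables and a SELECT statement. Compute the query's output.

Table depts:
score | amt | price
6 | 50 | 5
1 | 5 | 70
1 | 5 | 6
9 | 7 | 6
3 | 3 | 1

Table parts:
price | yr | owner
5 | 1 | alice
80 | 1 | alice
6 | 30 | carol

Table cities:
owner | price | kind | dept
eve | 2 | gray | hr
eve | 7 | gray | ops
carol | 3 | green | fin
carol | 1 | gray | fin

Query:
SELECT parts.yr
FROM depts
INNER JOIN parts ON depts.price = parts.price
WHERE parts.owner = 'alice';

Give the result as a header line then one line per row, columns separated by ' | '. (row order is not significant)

After JOIN parts (3 rows):
depts.score | depts.amt | depts.price | parts.price | parts.yr | parts.owner
6 | 50 | 5 | 5 | 1 | alice
1 | 5 | 6 | 6 | 30 | carol
9 | 7 | 6 | 6 | 30 | carol
After WHERE (1 rows):
depts.score | depts.amt | depts.price | parts.price | parts.yr | parts.owner
6 | 50 | 5 | 5 | 1 | alice
After SELECT (1 rows):
parts.yr
1

== RESULT ==
parts.yr
1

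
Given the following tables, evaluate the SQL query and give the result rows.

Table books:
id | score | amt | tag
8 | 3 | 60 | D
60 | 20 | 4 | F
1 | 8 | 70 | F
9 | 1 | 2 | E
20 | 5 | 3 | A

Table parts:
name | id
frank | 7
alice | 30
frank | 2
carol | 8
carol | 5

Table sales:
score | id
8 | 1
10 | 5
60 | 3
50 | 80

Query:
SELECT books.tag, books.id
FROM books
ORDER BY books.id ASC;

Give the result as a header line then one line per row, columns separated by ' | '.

== RESULT ==
books.tag | books.id
F | 1
D | 8
E | 9
A | 20
F | 60

Derivation:
After SELECT (5 rows):
books.tag | books.id
D | 8
F | 60
F | 1
E | 9
A | 20
After ORDER BY (5 rows):
books.tag | books.id
F | 1
D | 8
E | 9
A | 20
F | 60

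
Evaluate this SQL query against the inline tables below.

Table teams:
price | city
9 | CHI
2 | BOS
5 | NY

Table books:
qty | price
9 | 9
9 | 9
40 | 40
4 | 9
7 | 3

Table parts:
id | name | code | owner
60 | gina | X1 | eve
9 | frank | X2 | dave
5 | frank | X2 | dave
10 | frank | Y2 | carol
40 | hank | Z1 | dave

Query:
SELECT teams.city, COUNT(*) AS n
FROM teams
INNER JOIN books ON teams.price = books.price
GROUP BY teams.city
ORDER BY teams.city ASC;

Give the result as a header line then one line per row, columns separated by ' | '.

After JOIN books (3 rows):
teams.price | teams.city | books.qty | books.price
9 | CHI | 9 | 9
9 | CHI | 9 | 9
9 | CHI | 4 | 9
After GROUP BY (1 rows):
teams.city | n
CHI | 3
After ORDER BY (1 rows):
teams.city | n
CHI | 3

== RESULT ==
teams.city | n
CHI | 3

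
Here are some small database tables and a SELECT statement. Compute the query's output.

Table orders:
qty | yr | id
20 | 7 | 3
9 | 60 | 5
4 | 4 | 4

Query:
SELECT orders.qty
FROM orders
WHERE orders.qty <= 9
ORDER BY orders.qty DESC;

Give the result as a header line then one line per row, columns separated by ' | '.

== RESULT ==
orders.qty
9
4

Derivation:
After WHERE (2 rows):
orders.qty | orders.yr | orders.id
9 | 60 | 5
4 | 4 | 4
After SELECT (2 rows):
orders.qty
9
4
After ORDER BY (2 rows):
orders.qty
9
4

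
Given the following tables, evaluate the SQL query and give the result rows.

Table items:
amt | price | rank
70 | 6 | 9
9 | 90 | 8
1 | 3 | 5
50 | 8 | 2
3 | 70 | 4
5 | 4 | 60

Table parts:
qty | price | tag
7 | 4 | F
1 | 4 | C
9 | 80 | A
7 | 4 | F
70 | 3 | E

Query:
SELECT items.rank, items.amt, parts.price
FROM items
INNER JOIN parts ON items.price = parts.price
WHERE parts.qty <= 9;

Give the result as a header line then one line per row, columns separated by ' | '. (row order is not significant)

== RESULT ==
items.rank | items.amt | parts.price
60 | 5 | 4
60 | 5 | 4
60 | 5 | 4

Derivation:
After JOIN parts (4 rows):
items.amt | items.price | items.rank | parts.qty | parts.price | parts.tag
1 | 3 | 5 | 70 | 3 | E
5 | 4 | 60 | 7 | 4 | F
5 | 4 | 60 | 1 | 4 | C
5 | 4 | 60 | 7 | 4 | F
After WHERE (3 rows):
items.amt | items.price | items.rank | parts.qty | parts.price | parts.tag
5 | 4 | 60 | 7 | 4 | F
5 | 4 | 60 | 1 | 4 | C
5 | 4 | 60 | 7 | 4 | F
After SELECT (3 rows):
items.rank | items.amt | parts.price
60 | 5 | 4
60 | 5 | 4
60 | 5 | 4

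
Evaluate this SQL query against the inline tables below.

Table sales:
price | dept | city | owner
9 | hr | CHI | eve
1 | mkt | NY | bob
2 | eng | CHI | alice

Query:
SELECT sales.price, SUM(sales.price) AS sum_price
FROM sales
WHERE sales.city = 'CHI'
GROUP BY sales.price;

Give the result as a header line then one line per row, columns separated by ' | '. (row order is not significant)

After WHERE (2 rows):
sales.price | sales.dept | sales.city | sales.owner
9 | hr | CHI | eve
2 | eng | CHI | alice
After GROUP BY (2 rows):
sales.price | sum_price
9 | 9
2 | 2

== RESULT ==
sales.price | sum_price
9 | 9
2 | 2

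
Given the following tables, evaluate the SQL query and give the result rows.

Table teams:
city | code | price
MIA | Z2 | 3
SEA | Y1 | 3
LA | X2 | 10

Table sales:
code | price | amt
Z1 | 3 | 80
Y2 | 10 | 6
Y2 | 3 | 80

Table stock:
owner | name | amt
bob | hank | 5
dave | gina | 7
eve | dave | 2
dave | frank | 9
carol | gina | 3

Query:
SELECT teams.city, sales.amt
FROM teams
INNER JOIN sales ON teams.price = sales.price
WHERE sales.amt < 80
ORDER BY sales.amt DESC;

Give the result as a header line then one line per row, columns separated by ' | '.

== RESULT ==
teams.city | sales.amt
LA | 6

Derivation:
After JOIN sales (5 rows):
teams.city | teams.code | teams.price | sales.code | sales.price | sales.amt
MIA | Z2 | 3 | Z1 | 3 | 80
MIA | Z2 | 3 | Y2 | 3 | 80
SEA | Y1 | 3 | Z1 | 3 | 80
SEA | Y1 | 3 | Y2 | 3 | 80
LA | X2 | 10 | Y2 | 10 | 6
After WHERE (1 rows):
teams.city | teams.code | teams.price | sales.code | sales.price | sales.amt
LA | X2 | 10 | Y2 | 10 | 6
After SELECT (1 rows):
teams.city | sales.amt
LA | 6
After ORDER BY (1 rows):
teams.city | sales.amt
LA | 6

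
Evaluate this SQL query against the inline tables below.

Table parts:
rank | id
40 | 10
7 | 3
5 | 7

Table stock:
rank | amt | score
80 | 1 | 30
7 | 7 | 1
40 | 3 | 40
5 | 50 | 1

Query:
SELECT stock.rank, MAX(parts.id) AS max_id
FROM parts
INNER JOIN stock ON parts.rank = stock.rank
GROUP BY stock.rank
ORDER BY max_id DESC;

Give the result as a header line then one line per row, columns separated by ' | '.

== RESULT ==
stock.rank | max_id
40 | 10
5 | 7
7 | 3

Derivation:
After JOIN stock (3 rows):
parts.rank | parts.id | stock.rank | stock.amt | stock.score
40 | 10 | 40 | 3 | 40
7 | 3 | 7 | 7 | 1
5 | 7 | 5 | 50 | 1
After GROUP BY (3 rows):
stock.rank | max_id
40 | 10
7 | 3
5 | 7
After ORDER BY (3 rows):
stock.rank | max_id
40 | 10
5 | 7
7 | 3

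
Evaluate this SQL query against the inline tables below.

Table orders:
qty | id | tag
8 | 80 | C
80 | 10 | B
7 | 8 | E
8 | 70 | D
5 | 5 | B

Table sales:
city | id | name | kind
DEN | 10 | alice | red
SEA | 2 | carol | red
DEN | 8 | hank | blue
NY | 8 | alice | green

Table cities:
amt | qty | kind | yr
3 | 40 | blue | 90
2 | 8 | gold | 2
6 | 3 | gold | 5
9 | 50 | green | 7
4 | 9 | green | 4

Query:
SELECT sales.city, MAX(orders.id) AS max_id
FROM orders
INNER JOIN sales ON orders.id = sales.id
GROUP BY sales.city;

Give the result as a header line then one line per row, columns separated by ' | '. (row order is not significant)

After JOIN sales (3 rows):
orders.qty | orders.id | orders.tag | sales.city | sales.id | sales.name | sales.kind
80 | 10 | B | DEN | 10 | alice | red
7 | 8 | E | DEN | 8 | hank | blue
7 | 8 | E | NY | 8 | alice | green
After GROUP BY (2 rows):
sales.city | max_id
DEN | 10
NY | 8

== RESULT ==
sales.city | max_id
DEN | 10
NY | 8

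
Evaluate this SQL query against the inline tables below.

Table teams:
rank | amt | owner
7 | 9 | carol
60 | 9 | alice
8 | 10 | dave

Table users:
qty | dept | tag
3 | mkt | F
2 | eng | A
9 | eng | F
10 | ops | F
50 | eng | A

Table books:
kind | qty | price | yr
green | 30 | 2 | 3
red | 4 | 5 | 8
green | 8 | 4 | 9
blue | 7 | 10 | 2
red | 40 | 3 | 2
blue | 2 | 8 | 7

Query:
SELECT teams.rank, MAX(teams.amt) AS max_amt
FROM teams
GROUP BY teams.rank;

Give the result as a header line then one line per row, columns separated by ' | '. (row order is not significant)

== RESULT ==
teams.rank | max_amt
7 | 9
60 | 9
8 | 10

Derivation:
After GROUP BY (3 rows):
teams.rank | max_amt
7 | 9
60 | 9
8 | 10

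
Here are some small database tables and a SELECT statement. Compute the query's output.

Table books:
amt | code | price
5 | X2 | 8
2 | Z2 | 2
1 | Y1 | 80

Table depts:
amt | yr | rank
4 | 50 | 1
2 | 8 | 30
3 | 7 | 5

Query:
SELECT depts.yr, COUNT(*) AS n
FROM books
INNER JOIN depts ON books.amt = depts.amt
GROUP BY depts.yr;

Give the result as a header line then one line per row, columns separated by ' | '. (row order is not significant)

After JOIN depts (1 rows):
books.amt | books.code | books.price | depts.amt | depts.yr | depts.rank
2 | Z2 | 2 | 2 | 8 | 30
After GROUP BY (1 rows):
depts.yr | n
8 | 1

== RESULT ==
depts.yr | n
8 | 1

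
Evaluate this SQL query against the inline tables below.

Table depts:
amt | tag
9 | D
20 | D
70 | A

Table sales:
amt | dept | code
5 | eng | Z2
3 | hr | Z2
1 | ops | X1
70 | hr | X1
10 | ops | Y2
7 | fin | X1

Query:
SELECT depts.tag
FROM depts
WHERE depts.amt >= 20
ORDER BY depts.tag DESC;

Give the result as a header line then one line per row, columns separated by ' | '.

After WHERE (2 rows):
depts.amt | depts.tag
20 | D
70 | A
After SELECT (2 rows):
depts.tag
D
A
After ORDER BY (2 rows):
depts.tag
D
A

== RESULT ==
depts.tag
D
A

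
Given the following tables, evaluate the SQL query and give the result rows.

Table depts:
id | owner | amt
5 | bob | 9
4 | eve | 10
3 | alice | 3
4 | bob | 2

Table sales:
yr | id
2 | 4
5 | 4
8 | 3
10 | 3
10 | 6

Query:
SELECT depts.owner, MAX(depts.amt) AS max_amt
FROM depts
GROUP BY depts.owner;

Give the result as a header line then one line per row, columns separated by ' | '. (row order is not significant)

== RESULT ==
depts.owner | max_amt
bob | 9
eve | 10
alice | 3

Derivation:
After GROUP BY (3 rows):
depts.owner | max_amt
bob | 9
eve | 10
alice | 3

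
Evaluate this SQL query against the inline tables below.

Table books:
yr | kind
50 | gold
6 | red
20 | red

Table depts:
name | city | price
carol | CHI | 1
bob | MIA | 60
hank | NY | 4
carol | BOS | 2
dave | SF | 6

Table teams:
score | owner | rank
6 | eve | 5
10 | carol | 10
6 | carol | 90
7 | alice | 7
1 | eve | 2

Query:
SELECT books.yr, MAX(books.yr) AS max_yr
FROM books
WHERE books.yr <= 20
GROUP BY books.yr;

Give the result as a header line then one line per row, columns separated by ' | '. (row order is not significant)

== RESULT ==
books.yr | max_yr
6 | 6
20 | 20

Derivation:
After WHERE (2 rows):
books.yr | books.kind
6 | red
20 | red
After GROUP BY (2 rows):
books.yr | max_yr
6 | 6
20 | 20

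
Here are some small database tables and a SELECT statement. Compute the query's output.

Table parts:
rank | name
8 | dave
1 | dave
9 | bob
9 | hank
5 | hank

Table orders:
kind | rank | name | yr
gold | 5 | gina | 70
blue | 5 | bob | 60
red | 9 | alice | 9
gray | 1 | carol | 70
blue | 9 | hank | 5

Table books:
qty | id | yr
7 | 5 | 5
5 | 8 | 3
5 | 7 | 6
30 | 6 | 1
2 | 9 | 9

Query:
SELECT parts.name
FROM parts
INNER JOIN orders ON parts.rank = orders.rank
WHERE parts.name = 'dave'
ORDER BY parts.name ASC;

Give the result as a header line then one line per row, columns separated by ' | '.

== RESULT ==
parts.name
dave

Derivation:
After JOIN orders (7 rows):
parts.rank | parts.name | orders.kind | orders.rank | orders.name | orders.yr
1 | dave | gray | 1 | carol | 70
9 | bob | red | 9 | alice | 9
9 | bob | blue | 9 | hank | 5
9 | hank | red | 9 | alice | 9
9 | hank | blue | 9 | hank | 5
5 | hank | gold | 5 | gina | 70
5 | hank | blue | 5 | bob | 60
After WHERE (1 rows):
parts.rank | parts.name | orders.kind | orders.rank | orders.name | orders.yr
1 | dave | gray | 1 | carol | 70
After SELECT (1 rows):
parts.name
dave
After ORDER BY (1 rows):
parts.name
dave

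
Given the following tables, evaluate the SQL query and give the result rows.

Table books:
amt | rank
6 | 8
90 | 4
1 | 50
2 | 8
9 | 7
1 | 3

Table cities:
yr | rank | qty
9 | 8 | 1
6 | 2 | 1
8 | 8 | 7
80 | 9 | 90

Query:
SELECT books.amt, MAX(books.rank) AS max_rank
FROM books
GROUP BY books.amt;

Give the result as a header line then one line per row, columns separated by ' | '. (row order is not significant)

After GROUP BY (5 rows):
books.amt | max_rank
6 | 8
90 | 4
1 | 50
2 | 8
9 | 7

== RESULT ==
books.amt | max_rank
6 | 8
90 | 4
1 | 50
2 | 8
9 | 7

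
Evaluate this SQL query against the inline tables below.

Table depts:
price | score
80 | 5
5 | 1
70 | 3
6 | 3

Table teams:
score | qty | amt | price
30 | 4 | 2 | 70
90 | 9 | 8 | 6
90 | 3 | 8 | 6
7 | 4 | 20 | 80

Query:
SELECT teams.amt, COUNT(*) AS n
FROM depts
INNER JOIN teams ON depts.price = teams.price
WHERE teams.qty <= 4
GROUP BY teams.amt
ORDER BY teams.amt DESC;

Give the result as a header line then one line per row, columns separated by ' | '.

== RESULT ==
teams.amt | n
20 | 1
8 | 1
2 | 1

Derivation:
After JOIN teams (4 rows):
depts.price | depts.score | teams.score | teams.qty | teams.amt | teams.price
80 | 5 | 7 | 4 | 20 | 80
70 | 3 | 30 | 4 | 2 | 70
6 | 3 | 90 | 9 | 8 | 6
6 | 3 | 90 | 3 | 8 | 6
After WHERE (3 rows):
depts.price | depts.score | teams.score | teams.qty | teams.amt | teams.price
80 | 5 | 7 | 4 | 20 | 80
70 | 3 | 30 | 4 | 2 | 70
6 | 3 | 90 | 3 | 8 | 6
After GROUP BY (3 rows):
teams.amt | n
20 | 1
2 | 1
8 | 1
After ORDER BY (3 rows):
teams.amt | n
20 | 1
8 | 1
2 | 1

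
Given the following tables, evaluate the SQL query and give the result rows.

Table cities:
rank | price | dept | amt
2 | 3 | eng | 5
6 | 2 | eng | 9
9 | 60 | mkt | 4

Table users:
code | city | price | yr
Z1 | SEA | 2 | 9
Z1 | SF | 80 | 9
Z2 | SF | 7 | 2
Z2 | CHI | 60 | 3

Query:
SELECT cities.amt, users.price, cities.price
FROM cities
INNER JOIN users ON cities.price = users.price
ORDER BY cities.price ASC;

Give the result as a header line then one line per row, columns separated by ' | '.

After JOIN users (2 rows):
cities.rank | cities.price | cities.dept | cities.amt | users.code | users.city | users.price | users.yr
6 | 2 | eng | 9 | Z1 | SEA | 2 | 9
9 | 60 | mkt | 4 | Z2 | CHI | 60 | 3
After SELECT (2 rows):
cities.amt | users.price | cities.price
9 | 2 | 2
4 | 60 | 60
After ORDER BY (2 rows):
cities.amt | users.price | cities.price
9 | 2 | 2
4 | 60 | 60

== RESULT ==
cities.amt | users.price | cities.price
9 | 2 | 2
4 | 60 | 60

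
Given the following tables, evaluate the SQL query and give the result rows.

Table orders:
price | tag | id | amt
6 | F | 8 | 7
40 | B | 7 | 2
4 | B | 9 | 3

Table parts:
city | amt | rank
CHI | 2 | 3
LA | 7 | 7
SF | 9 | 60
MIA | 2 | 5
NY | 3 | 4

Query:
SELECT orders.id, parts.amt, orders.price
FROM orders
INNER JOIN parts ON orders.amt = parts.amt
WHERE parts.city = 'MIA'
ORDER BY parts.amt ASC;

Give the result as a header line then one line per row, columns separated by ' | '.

== RESULT ==
orders.id | parts.amt | orders.price
7 | 2 | 40

Derivation:
After JOIN parts (4 rows):
orders.price | orders.tag | orders.id | orders.amt | parts.city | parts.amt | parts.rank
6 | F | 8 | 7 | LA | 7 | 7
40 | B | 7 | 2 | CHI | 2 | 3
40 | B | 7 | 2 | MIA | 2 | 5
4 | B | 9 | 3 | NY | 3 | 4
After WHERE (1 rows):
orders.price | orders.tag | orders.id | orders.amt | parts.city | parts.amt | parts.rank
40 | B | 7 | 2 | MIA | 2 | 5
After SELECT (1 rows):
orders.id | parts.amt | orders.price
7 | 2 | 40
After ORDER BY (1 rows):
orders.id | parts.amt | orders.price
7 | 2 | 40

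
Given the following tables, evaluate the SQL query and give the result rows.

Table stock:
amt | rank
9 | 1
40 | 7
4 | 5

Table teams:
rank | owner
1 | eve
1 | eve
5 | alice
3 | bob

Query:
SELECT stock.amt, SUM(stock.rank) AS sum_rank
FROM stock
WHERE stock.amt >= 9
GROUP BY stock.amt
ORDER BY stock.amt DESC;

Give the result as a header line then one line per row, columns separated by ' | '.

After WHERE (2 rows):
stock.amt | stock.rank
9 | 1
40 | 7
After GROUP BY (2 rows):
stock.amt | sum_rank
9 | 1
40 | 7
After ORDER BY (2 rows):
stock.amt | sum_rank
40 | 7
9 | 1

== RESULT ==
stock.amt | sum_rank
40 | 7
9 | 1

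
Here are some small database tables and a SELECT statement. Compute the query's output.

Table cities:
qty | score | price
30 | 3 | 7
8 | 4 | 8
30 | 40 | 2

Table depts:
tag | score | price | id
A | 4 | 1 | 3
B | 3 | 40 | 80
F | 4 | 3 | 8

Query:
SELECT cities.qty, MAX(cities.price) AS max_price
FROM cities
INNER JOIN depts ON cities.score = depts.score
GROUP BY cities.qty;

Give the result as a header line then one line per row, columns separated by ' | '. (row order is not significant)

== RESULT ==
cities.qty | max_price
30 | 7
8 | 8

Derivation:
After JOIN depts (3 rows):
cities.qty | cities.score | cities.price | depts.tag | depts.score | depts.price | depts.id
30 | 3 | 7 | B | 3 | 40 | 80
8 | 4 | 8 | A | 4 | 1 | 3
8 | 4 | 8 | F | 4 | 3 | 8
After GROUP BY (2 rows):
cities.qty | max_price
30 | 7
8 | 8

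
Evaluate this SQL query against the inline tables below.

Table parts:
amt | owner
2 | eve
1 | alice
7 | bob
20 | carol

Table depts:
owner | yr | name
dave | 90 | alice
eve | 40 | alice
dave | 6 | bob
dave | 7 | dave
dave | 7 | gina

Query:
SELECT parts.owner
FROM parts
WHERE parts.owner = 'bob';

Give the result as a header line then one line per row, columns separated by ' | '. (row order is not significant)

== RESULT ==
parts.owner
bob

Derivation:
After WHERE (1 rows):
parts.amt | parts.owner
7 | bob
After SELECT (1 rows):
parts.owner
bob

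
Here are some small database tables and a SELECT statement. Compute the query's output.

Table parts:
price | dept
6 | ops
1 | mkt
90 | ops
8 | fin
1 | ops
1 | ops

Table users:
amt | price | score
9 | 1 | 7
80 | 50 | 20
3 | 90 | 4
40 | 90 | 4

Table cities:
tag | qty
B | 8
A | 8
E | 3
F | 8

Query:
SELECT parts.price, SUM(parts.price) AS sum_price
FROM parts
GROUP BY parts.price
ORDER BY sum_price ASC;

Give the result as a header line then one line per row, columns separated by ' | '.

== RESULT ==
parts.price | sum_price
1 | 3
6 | 6
8 | 8
90 | 90

Derivation:
After GROUP BY (4 rows):
parts.price | sum_price
6 | 6
1 | 3
90 | 90
8 | 8
After ORDER BY (4 rows):
parts.price | sum_price
1 | 3
6 | 6
8 | 8
90 | 90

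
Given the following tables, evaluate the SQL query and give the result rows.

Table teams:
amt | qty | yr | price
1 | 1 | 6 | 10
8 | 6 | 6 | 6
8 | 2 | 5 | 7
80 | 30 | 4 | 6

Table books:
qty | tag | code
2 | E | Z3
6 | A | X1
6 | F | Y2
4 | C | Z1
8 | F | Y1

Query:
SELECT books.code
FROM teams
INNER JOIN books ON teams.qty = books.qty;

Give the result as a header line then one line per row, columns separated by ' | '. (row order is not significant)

After JOIN books (3 rows):
teams.amt | teams.qty | teams.yr | teams.price | books.qty | books.tag | books.code
8 | 6 | 6 | 6 | 6 | A | X1
8 | 6 | 6 | 6 | 6 | F | Y2
8 | 2 | 5 | 7 | 2 | E | Z3
After SELECT (3 rows):
books.code
X1
Y2
Z3

== RESULT ==
books.code
X1
Y2
Z3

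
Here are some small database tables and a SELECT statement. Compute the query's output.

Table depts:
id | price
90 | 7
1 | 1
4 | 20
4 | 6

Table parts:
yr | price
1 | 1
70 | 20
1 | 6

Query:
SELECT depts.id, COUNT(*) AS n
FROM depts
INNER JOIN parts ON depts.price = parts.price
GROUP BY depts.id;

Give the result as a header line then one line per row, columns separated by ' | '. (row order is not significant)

== RESULT ==
depts.id | n
1 | 1
4 | 2

Derivation:
After JOIN parts (3 rows):
depts.id | depts.price | parts.yr | parts.price
1 | 1 | 1 | 1
4 | 20 | 70 | 20
4 | 6 | 1 | 6
After GROUP BY (2 rows):
depts.id | n
1 | 1
4 | 2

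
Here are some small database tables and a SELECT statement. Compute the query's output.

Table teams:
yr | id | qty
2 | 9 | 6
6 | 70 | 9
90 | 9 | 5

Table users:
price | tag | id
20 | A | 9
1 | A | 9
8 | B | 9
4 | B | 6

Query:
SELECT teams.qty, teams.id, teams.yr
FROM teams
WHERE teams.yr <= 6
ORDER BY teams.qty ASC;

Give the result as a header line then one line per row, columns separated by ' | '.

== RESULT ==
teams.qty | teams.id | teams.yr
6 | 9 | 2
9 | 70 | 6

Derivation:
After WHERE (2 rows):
teams.yr | teams.id | teams.qty
2 | 9 | 6
6 | 70 | 9
After SELECT (2 rows):
teams.qty | teams.id | teams.yr
6 | 9 | 2
9 | 70 | 6
After ORDER BY (2 rows):
teams.qty | teams.id | teams.yr
6 | 9 | 2
9 | 70 | 6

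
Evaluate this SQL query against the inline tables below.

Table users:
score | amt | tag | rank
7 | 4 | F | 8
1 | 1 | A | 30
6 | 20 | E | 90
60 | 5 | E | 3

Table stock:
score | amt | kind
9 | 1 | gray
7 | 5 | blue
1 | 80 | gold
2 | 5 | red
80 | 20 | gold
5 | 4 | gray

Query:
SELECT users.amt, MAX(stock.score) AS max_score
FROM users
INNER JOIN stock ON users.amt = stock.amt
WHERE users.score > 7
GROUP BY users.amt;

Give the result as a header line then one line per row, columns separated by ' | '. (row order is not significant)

After JOIN stock (5 rows):
users.score | users.amt | users.tag | users.rank | stock.score | stock.amt | stock.kind
7 | 4 | F | 8 | 5 | 4 | gray
1 | 1 | A | 30 | 9 | 1 | gray
6 | 20 | E | 90 | 80 | 20 | gold
60 | 5 | E | 3 | 7 | 5 | blue
60 | 5 | E | 3 | 2 | 5 | red
After WHERE (2 rows):
users.score | users.amt | users.tag | users.rank | stock.score | stock.amt | stock.kind
60 | 5 | E | 3 | 7 | 5 | blue
60 | 5 | E | 3 | 2 | 5 | red
After GROUP BY (1 rows):
users.amt | max_score
5 | 7

== RESULT ==
users.amt | max_score
5 | 7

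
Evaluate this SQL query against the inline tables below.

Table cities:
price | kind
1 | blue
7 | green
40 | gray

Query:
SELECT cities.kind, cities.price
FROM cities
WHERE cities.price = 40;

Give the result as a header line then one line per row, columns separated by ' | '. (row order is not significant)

After WHERE (1 rows):
cities.price | cities.kind
40 | gray
After SELECT (1 rows):
cities.kind | cities.price
gray | 40

== RESULT ==
cities.kind | cities.price
gray | 40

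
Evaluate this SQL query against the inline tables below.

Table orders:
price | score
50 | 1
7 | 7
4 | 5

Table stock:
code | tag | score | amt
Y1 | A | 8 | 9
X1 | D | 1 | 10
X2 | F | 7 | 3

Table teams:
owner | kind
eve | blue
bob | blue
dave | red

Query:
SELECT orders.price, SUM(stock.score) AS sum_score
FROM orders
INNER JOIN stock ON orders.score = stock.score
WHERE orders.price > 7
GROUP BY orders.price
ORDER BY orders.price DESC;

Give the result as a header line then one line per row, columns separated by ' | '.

== RESULT ==
orders.price | sum_score
50 | 1

Derivation:
After JOIN stock (2 rows):
orders.price | orders.score | stock.code | stock.tag | stock.score | stock.amt
50 | 1 | X1 | D | 1 | 10
7 | 7 | X2 | F | 7 | 3
After WHERE (1 rows):
orders.price | orders.score | stock.code | stock.tag | stock.score | stock.amt
50 | 1 | X1 | D | 1 | 10
After GROUP BY (1 rows):
orders.price | sum_score
50 | 1
After ORDER BY (1 rows):
orders.price | sum_score
50 | 1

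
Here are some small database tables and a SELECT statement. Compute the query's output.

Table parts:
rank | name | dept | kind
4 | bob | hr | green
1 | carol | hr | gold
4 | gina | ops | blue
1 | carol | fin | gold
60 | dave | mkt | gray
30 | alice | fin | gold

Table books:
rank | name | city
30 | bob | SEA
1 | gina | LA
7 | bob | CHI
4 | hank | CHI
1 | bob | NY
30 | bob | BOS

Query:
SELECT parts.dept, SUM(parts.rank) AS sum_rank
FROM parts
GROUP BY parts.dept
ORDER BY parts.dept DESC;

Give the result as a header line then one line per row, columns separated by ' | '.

== RESULT ==
parts.dept | sum_rank
ops | 4
mkt | 60
hr | 5
fin | 31

Derivation:
After GROUP BY (4 rows):
parts.dept | sum_rank
hr | 5
ops | 4
fin | 31
mkt | 60
After ORDER BY (4 rows):
parts.dept | sum_rank
ops | 4
mkt | 60
hr | 5
fin | 31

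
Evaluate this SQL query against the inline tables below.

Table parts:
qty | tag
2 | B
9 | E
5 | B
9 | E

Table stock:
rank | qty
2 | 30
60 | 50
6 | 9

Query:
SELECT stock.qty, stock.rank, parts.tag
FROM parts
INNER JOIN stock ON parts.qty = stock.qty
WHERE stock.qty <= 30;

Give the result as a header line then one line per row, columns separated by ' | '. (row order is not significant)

After JOIN stock (2 rows):
parts.qty | parts.tag | stock.rank | stock.qty
9 | E | 6 | 9
9 | E | 6 | 9
After WHERE (2 rows):
parts.qty | parts.tag | stock.rank | stock.qty
9 | E | 6 | 9
9 | E | 6 | 9
After SELECT (2 rows):
stock.qty | stock.rank | parts.tag
9 | 6 | E
9 | 6 | E

== RESULT ==
stock.qty | stock.rank | parts.tag
9 | 6 | E
9 | 6 | E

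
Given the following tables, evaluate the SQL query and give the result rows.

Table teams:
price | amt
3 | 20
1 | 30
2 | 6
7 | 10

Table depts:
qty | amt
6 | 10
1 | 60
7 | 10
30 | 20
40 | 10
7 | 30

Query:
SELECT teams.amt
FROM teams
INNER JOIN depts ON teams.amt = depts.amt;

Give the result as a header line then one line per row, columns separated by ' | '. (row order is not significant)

== RESULT ==
teams.amt
20
30
10
10
10

Derivation:
After JOIN depts (5 rows):
teams.price | teams.amt | depts.qty | depts.amt
3 | 20 | 30 | 20
1 | 30 | 7 | 30
7 | 10 | 6 | 10
7 | 10 | 7 | 10
7 | 10 | 40 | 10
After SELECT (5 rows):
teams.amt
20
30
10
10
10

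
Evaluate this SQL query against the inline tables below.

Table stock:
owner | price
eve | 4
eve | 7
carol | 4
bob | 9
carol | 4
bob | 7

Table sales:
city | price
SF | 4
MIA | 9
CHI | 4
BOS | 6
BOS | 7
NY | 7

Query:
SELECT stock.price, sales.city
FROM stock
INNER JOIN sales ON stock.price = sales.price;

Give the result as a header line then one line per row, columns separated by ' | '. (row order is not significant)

After JOIN sales (11 rows):
stock.owner | stock.price | sales.city | sales.price
eve | 4 | SF | 4
eve | 4 | CHI | 4
eve | 7 | BOS | 7
eve | 7 | NY | 7
carol | 4 | SF | 4
carol | 4 | CHI | 4
bob | 9 | MIA | 9
carol | 4 | SF | 4
carol | 4 | CHI | 4
bob | 7 | BOS | 7
bob | 7 | NY | 7
After SELECT (11 rows):
stock.price | sales.city
4 | SF
4 | CHI
7 | BOS
7 | NY
4 | SF
4 | CHI
9 | MIA
4 | SF
4 | CHI
7 | BOS
7 | NY

== RESULT ==
stock.price | sales.city
4 | SF
4 | CHI
7 | BOS
7 | NY
4 | SF
4 | CHI
9 | MIA
4 | SF
4 | CHI
7 | BOS
7 | NY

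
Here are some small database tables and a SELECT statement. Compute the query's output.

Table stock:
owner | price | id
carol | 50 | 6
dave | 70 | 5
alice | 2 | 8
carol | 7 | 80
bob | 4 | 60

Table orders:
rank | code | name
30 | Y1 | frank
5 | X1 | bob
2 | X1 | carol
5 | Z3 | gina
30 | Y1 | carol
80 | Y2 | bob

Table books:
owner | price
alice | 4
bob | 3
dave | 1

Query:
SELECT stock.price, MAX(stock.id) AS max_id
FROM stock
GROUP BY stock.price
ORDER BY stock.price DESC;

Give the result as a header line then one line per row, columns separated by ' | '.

After GROUP BY (5 rows):
stock.price | max_id
50 | 6
70 | 5
2 | 8
7 | 80
4 | 60
After ORDER BY (5 rows):
stock.price | max_id
70 | 5
50 | 6
7 | 80
4 | 60
2 | 8

== RESULT ==
stock.price | max_id
70 | 5
50 | 6
7 | 80
4 | 60
2 | 8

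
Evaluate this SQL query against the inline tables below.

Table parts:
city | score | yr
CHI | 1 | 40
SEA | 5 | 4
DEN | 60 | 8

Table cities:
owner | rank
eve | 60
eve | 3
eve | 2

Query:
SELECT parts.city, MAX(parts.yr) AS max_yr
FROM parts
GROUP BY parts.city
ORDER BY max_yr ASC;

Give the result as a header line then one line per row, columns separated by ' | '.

After GROUP BY (3 rows):
parts.city | max_yr
CHI | 40
SEA | 4
DEN | 8
After ORDER BY (3 rows):
parts.city | max_yr
SEA | 4
DEN | 8
CHI | 40

== RESULT ==
parts.city | max_yr
SEA | 4
DEN | 8
CHI | 40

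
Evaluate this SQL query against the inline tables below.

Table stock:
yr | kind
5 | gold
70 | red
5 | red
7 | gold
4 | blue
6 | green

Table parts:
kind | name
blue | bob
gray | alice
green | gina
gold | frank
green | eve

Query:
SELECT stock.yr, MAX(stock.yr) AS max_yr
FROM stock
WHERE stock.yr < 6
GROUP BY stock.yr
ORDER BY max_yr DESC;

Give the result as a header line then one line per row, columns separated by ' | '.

== RESULT ==
stock.yr | max_yr
5 | 5
4 | 4

Derivation:
After WHERE (3 rows):
stock.yr | stock.kind
5 | gold
5 | red
4 | blue
After GROUP BY (2 rows):
stock.yr | max_yr
5 | 5
4 | 4
After ORDER BY (2 rows):
stock.yr | max_yr
5 | 5
4 | 4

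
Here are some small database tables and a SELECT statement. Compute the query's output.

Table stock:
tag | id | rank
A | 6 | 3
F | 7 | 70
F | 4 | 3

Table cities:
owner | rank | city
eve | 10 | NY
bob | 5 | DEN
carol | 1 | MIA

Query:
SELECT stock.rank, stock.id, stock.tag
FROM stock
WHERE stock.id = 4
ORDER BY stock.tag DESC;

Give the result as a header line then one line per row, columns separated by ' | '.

== RESULT ==
stock.rank | stock.id | stock.tag
3 | 4 | F

Derivation:
After WHERE (1 rows):
stock.tag | stock.id | stock.rank
F | 4 | 3
After SELECT (1 rows):
stock.rank | stock.id | stock.tag
3 | 4 | F
After ORDER BY (1 rows):
stock.rank | stock.id | stock.tag
3 | 4 | F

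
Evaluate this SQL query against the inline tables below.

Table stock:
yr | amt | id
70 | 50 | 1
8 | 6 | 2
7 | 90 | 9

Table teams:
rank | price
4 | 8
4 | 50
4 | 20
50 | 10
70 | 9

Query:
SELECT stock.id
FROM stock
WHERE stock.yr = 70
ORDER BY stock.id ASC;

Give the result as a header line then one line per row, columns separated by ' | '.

== RESULT ==
stock.id
1

Derivation:
After WHERE (1 rows):
stock.yr | stock.amt | stock.id
70 | 50 | 1
After SELECT (1 rows):
stock.id
1
After ORDER BY (1 rows):
stock.id
1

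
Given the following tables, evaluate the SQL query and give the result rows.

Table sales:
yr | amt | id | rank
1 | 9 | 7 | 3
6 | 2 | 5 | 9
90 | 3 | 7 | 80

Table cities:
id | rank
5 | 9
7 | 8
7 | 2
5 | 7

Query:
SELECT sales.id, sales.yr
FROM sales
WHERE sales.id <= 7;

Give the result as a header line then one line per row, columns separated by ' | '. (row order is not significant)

After WHERE (3 rows):
sales.yr | sales.amt | sales.id | sales.rank
1 | 9 | 7 | 3
6 | 2 | 5 | 9
90 | 3 | 7 | 80
After SELECT (3 rows):
sales.id | sales.yr
7 | 1
5 | 6
7 | 90

== RESULT ==
sales.id | sales.yr
7 | 1
5 | 6
7 | 90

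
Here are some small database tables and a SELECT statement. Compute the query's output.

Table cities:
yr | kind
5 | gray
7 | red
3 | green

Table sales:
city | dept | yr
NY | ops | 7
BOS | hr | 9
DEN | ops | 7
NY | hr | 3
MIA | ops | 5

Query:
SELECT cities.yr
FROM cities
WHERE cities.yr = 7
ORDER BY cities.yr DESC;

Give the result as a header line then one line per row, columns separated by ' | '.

After WHERE (1 rows):
cities.yr | cities.kind
7 | red
After SELECT (1 rows):
cities.yr
7
After ORDER BY (1 rows):
cities.yr
7

== RESULT ==
cities.yr
7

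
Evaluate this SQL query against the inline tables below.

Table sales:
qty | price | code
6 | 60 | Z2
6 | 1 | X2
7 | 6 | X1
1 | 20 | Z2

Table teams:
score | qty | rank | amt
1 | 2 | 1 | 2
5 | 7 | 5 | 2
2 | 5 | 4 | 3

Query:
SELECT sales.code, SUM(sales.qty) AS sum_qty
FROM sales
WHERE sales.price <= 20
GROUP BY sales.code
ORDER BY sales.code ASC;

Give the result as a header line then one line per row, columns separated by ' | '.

== RESULT ==
sales.code | sum_qty
X1 | 7
X2 | 6
Z2 | 1

Derivation:
After WHERE (3 rows):
sales.qty | sales.price | sales.code
6 | 1 | X2
7 | 6 | X1
1 | 20 | Z2
After GROUP BY (3 rows):
sales.code | sum_qty
X2 | 6
X1 | 7
Z2 | 1
After ORDER BY (3 rows):
sales.code | sum_qty
X1 | 7
X2 | 6
Z2 | 1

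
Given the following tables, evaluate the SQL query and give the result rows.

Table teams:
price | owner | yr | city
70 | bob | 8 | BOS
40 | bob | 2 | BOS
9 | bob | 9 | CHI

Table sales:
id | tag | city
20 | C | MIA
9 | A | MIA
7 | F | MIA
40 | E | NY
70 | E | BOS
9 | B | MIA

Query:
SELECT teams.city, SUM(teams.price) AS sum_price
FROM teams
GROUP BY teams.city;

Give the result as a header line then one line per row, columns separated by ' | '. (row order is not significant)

== RESULT ==
teams.city | sum_price
BOS | 110
CHI | 9

Derivation:
After GROUP BY (2 rows):
teams.city | sum_price
BOS | 110
CHI | 9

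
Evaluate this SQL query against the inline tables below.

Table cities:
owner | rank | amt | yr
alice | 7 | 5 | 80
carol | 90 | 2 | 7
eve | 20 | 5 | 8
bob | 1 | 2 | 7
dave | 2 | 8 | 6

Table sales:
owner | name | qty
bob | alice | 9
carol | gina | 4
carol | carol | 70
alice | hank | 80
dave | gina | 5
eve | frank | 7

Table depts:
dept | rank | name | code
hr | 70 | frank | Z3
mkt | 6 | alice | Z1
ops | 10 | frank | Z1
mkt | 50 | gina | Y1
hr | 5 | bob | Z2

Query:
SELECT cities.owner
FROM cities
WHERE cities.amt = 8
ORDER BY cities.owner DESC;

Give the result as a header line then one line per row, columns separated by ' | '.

After WHERE (1 rows):
cities.owner | cities.rank | cities.amt | cities.yr
dave | 2 | 8 | 6
After SELECT (1 rows):
cities.owner
dave
After ORDER BY (1 rows):
cities.owner
dave

== RESULT ==
cities.owner
dave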